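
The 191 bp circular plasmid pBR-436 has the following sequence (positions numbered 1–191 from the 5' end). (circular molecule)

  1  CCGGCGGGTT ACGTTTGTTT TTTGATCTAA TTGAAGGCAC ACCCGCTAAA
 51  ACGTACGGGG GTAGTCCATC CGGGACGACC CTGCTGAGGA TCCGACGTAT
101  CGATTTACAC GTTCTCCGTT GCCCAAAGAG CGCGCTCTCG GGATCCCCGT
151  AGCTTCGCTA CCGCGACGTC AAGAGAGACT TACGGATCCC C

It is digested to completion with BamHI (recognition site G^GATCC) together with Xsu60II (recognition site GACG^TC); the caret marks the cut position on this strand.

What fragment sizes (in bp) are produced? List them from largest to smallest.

95, 53, 27, 16 bp

BamHI sites (GGATCC) start at positions 88, 141, 184.
BamHI cuts after the first base of each site, so after positions 88, 141, 184.
The Xsu60II site (GACGTC) starts at position 165.
Xsu60II cuts after base 4 of each site, so after position 168.
Combined cut positions: 88, 141, 168, 184.
Circular molecule, 4 cuts → 4 fragments:
  89–141 → 53 bp
  142–168 → 27 bp
  169–184 → 16 bp
  185–191 then 1–88 → 7 + 88 = 95 bp
Sorted largest to smallest: 95, 53, 27, 16 bp.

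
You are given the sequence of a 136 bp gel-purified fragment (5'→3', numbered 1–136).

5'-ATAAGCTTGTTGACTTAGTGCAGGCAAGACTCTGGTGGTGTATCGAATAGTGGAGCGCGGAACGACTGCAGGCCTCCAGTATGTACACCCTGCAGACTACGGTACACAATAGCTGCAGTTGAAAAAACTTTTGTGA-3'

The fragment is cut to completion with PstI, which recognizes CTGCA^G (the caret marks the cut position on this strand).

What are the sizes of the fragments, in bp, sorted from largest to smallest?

70, 24, 23, 19 bp

PstI sites (CTGCAG) start at positions 66, 90, 113.
PstI cuts after base 5 of each site (before the last base), so after positions 70, 94, 117.
Linear molecule, 3 cuts → 4 fragments:
  1–70 → 70 bp
  71–94 → 24 bp
  95–117 → 23 bp
  118–136 → 19 bp
Sorted largest to smallest: 70, 24, 23, 19 bp.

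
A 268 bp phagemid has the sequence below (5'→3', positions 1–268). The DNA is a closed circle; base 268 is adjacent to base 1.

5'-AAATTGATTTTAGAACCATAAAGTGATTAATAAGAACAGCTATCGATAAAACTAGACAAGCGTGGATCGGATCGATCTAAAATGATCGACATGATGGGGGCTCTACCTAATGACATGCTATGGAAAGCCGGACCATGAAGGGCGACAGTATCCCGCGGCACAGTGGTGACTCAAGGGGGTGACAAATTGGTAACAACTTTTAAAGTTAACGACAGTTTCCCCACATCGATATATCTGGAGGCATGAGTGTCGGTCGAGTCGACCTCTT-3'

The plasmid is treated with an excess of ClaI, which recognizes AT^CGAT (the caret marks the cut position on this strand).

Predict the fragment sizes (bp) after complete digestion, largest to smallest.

ClaI sites (ATCGAT) start at positions 42, 71, 225.
ClaI cuts after base 2 of each site, so after positions 43, 72, 226.
Circular molecule, 3 cuts → 3 fragments:
  44–72 → 29 bp
  73–226 → 154 bp
  227–268 then 1–43 → 42 + 43 = 85 bp
Sorted largest to smallest: 154, 85, 29 bp.

154, 85, 29 bp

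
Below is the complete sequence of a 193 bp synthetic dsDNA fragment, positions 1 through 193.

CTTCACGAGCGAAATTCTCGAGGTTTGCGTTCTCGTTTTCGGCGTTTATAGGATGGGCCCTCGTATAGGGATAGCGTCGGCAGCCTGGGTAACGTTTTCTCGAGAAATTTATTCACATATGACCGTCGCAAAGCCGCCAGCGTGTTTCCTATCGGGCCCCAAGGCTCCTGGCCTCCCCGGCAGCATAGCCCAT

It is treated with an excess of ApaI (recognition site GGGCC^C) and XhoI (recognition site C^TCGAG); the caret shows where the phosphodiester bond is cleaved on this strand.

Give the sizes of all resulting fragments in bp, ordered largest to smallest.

59, 42, 40, 35, 17 bp

ApaI sites (GGGCCC) start at positions 55, 154.
ApaI cuts after base 5 of each site (before the last base), so after positions 59, 158.
XhoI sites (CTCGAG) start at positions 17, 99.
XhoI cuts after the first base of each site, so after positions 17, 99.
Combined cut positions: 17, 59, 99, 158.
Linear molecule, 4 cuts → 5 fragments:
  1–17 → 17 bp
  18–59 → 42 bp
  60–99 → 40 bp
  100–158 → 59 bp
  159–193 → 35 bp
Sorted largest to smallest: 59, 42, 40, 35, 17 bp.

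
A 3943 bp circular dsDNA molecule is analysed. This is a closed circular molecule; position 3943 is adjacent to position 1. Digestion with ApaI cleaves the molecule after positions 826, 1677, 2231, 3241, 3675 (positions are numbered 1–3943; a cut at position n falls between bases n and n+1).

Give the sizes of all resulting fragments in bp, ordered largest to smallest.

1094, 1010, 851, 554, 434 bp

Circular molecule, 5 cuts → 5 fragments:
  1677 − 826 = 851 bp
  2231 − 1677 = 554 bp
  3241 − 2231 = 1010 bp
  3675 − 3241 = 434 bp
  wrap: 3943 − 3675 + 826 = 1094 bp
Sorted largest to smallest: 1094, 1010, 851, 554, 434 bp.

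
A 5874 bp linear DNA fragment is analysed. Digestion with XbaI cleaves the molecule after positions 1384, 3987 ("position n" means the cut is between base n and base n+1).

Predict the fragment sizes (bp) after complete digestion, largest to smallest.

2603, 1887, 1384 bp

Linear molecule, 2 cuts → 3 fragments:
  1384 − 0 = 1384 bp
  3987 − 1384 = 2603 bp
  5874 − 3987 = 1887 bp
Sorted largest to smallest: 2603, 1887, 1384 bp.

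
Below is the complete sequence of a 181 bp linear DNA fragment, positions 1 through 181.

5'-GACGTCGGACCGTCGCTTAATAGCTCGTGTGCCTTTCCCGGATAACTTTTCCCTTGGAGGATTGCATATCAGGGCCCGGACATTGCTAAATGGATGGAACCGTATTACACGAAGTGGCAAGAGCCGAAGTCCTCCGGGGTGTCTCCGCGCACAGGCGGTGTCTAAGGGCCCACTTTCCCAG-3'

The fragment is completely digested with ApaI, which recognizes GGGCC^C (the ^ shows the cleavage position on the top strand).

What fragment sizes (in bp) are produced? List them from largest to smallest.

94, 76, 11 bp

ApaI sites (GGGCCC) start at positions 72, 166.
ApaI cuts after base 5 of each site (before the last base), so after positions 76, 170.
Linear molecule, 2 cuts → 3 fragments:
  1–76 → 76 bp
  77–170 → 94 bp
  171–181 → 11 bp
Sorted largest to smallest: 94, 76, 11 bp.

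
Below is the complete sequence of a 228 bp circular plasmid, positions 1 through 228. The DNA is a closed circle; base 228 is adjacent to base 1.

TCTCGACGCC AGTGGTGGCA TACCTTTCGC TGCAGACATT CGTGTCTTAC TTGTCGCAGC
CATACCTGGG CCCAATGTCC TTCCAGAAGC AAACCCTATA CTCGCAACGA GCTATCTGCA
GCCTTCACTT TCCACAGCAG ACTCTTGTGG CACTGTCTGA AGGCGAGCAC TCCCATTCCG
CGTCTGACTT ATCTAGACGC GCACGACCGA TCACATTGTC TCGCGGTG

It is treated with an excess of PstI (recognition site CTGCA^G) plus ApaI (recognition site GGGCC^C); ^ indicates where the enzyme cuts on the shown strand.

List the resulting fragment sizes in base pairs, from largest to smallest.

PstI sites (CTGCAG) start at positions 30, 116.
PstI cuts after base 5 of each site (before the last base), so after positions 34, 120.
The ApaI site (GGGCCC) starts at position 68.
ApaI cuts after base 5 of each site (before the last base), so after position 72.
Combined cut positions: 34, 72, 120.
Circular molecule, 3 cuts → 3 fragments:
  35–72 → 38 bp
  73–120 → 48 bp
  121–228 then 1–34 → 108 + 34 = 142 bp
Sorted largest to smallest: 142, 48, 38 bp.

142, 48, 38 bp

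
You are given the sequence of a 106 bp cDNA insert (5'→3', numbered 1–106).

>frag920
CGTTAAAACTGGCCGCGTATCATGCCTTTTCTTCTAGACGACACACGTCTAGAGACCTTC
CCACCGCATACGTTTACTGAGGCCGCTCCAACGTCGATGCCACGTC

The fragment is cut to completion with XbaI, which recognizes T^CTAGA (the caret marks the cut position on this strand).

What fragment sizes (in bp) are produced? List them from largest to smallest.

58, 33, 15 bp

XbaI sites (TCTAGA) start at positions 33, 48.
XbaI cuts after the first base of each site, so after positions 33, 48.
Linear molecule, 2 cuts → 3 fragments:
  1–33 → 33 bp
  34–48 → 15 bp
  49–106 → 58 bp
Sorted largest to smallest: 58, 33, 15 bp.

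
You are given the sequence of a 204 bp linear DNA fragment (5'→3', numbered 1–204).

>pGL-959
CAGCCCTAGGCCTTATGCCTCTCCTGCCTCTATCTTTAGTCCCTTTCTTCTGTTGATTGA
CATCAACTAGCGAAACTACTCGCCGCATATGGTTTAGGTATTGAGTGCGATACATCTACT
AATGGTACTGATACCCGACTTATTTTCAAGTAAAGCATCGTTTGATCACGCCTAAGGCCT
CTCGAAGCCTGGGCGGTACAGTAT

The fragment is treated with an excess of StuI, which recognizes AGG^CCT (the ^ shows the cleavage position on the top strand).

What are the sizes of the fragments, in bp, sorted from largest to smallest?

167, 27, 10 bp

StuI sites (AGGCCT) start at positions 8, 175.
StuI cuts after base 3 of each site, so after positions 10, 177.
Linear molecule, 2 cuts → 3 fragments:
  1–10 → 10 bp
  11–177 → 167 bp
  178–204 → 27 bp
Sorted largest to smallest: 167, 27, 10 bp.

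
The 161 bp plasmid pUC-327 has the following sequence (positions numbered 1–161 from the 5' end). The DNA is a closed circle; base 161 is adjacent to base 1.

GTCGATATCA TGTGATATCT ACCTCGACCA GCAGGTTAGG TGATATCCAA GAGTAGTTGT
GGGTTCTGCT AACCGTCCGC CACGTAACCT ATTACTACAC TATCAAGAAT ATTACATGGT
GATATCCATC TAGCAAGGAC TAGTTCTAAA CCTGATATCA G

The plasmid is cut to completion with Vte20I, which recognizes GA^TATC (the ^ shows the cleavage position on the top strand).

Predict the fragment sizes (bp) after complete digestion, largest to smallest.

Vte20I sites (GATATC) start at positions 4, 14, 42, 121, 154.
Vte20I cuts after base 2 of each site, so after positions 5, 15, 43, 122, 155.
Circular molecule, 5 cuts → 5 fragments:
  6–15 → 10 bp
  16–43 → 28 bp
  44–122 → 79 bp
  123–155 → 33 bp
  156–161 then 1–5 → 6 + 5 = 11 bp
Sorted largest to smallest: 79, 33, 28, 11, 10 bp.

79, 33, 28, 11, 10 bp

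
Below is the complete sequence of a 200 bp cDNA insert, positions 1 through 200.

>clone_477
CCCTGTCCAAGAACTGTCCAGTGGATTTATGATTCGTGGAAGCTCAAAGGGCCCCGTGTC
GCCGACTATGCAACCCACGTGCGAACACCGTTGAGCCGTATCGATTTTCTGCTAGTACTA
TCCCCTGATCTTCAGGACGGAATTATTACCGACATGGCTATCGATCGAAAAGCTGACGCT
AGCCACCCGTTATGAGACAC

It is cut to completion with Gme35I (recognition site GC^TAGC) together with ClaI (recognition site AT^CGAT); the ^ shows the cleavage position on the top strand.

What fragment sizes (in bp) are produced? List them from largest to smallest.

101, 60, 21, 18 bp

The Gme35I site (GCTAGC) starts at position 178.
Gme35I cuts after base 2 of each site, so after position 179.
ClaI sites (ATCGAT) start at positions 100, 160.
ClaI cuts after base 2 of each site, so after positions 101, 161.
Combined cut positions: 101, 161, 179.
Linear molecule, 3 cuts → 4 fragments:
  1–101 → 101 bp
  102–161 → 60 bp
  162–179 → 18 bp
  180–200 → 21 bp
Sorted largest to smallest: 101, 60, 21, 18 bp.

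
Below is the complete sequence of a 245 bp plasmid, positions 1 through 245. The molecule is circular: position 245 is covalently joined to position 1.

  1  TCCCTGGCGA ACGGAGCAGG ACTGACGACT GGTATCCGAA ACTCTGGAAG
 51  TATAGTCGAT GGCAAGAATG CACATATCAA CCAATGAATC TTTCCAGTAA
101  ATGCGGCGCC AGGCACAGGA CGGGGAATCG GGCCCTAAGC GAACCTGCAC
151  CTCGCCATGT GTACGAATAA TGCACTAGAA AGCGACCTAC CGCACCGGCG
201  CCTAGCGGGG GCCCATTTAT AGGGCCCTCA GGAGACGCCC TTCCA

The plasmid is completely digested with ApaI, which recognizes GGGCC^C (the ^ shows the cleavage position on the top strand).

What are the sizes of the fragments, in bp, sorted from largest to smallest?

ApaI sites (GGGCCC) start at positions 130, 209, 222.
ApaI cuts after base 5 of each site (before the last base), so after positions 134, 213, 226.
Circular molecule, 3 cuts → 3 fragments:
  135–213 → 79 bp
  214–226 → 13 bp
  227–245 then 1–134 → 19 + 134 = 153 bp
Sorted largest to smallest: 153, 79, 13 bp.

153, 79, 13 bp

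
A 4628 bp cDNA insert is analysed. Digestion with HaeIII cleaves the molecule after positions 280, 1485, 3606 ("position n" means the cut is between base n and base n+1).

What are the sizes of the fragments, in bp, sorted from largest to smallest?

2121, 1205, 1022, 280 bp

Linear molecule, 3 cuts → 4 fragments:
  280 − 0 = 280 bp
  1485 − 280 = 1205 bp
  3606 − 1485 = 2121 bp
  4628 − 3606 = 1022 bp
Sorted largest to smallest: 2121, 1205, 1022, 280 bp.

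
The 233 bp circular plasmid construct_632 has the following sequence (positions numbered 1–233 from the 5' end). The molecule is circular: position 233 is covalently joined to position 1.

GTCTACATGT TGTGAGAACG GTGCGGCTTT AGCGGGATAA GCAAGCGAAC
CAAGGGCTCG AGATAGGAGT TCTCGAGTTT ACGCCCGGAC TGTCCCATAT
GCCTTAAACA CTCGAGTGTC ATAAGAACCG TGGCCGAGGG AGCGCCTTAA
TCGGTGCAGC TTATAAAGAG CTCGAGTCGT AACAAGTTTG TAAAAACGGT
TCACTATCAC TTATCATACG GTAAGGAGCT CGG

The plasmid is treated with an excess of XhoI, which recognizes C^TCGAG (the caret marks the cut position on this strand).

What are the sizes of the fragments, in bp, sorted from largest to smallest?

XhoI sites (CTCGAG) start at positions 57, 72, 111, 171.
XhoI cuts after the first base of each site, so after positions 57, 72, 111, 171.
Circular molecule, 4 cuts → 4 fragments:
  58–72 → 15 bp
  73–111 → 39 bp
  112–171 → 60 bp
  172–233 then 1–57 → 62 + 57 = 119 bp
Sorted largest to smallest: 119, 60, 39, 15 bp.

119, 60, 39, 15 bp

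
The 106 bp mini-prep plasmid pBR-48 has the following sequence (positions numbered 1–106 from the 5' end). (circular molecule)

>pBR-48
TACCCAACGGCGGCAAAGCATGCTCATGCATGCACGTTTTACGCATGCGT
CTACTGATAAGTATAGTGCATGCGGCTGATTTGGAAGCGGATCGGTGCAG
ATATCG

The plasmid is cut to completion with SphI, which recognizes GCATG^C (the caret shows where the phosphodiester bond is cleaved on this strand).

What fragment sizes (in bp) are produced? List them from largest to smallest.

SphI sites (GCATGC) start at positions 18, 28, 43, 68.
SphI cuts after base 5 of each site (before the last base), so after positions 22, 32, 47, 72.
Circular molecule, 4 cuts → 4 fragments:
  23–32 → 10 bp
  33–47 → 15 bp
  48–72 → 25 bp
  73–106 then 1–22 → 34 + 22 = 56 bp
Sorted largest to smallest: 56, 25, 15, 10 bp.

56, 25, 15, 10 bp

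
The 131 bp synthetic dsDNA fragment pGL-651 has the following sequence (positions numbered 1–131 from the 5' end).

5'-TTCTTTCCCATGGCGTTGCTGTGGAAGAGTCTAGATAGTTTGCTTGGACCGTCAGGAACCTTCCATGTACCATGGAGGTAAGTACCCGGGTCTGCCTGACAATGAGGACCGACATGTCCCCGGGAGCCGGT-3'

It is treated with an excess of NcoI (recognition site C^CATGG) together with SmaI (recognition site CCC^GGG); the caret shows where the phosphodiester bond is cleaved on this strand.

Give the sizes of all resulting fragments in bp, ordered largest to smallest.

62, 34, 17, 10, 8 bp

NcoI sites (CCATGG) start at positions 8, 70.
NcoI cuts after the first base of each site, so after positions 8, 70.
SmaI sites (CCCGGG) start at positions 85, 119.
SmaI cuts after base 3 of each site, so after positions 87, 121.
Combined cut positions: 8, 70, 87, 121.
Linear molecule, 4 cuts → 5 fragments:
  1–8 → 8 bp
  9–70 → 62 bp
  71–87 → 17 bp
  88–121 → 34 bp
  122–131 → 10 bp
Sorted largest to smallest: 62, 34, 17, 10, 8 bp.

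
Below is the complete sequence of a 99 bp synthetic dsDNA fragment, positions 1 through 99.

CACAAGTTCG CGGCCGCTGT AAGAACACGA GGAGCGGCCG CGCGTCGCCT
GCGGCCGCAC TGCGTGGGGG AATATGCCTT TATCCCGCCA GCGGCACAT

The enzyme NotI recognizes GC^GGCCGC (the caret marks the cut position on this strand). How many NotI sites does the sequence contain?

3

GCGGCCGC occurs starting at positions 10, 34, 51.
NotI cuts at 3 sites.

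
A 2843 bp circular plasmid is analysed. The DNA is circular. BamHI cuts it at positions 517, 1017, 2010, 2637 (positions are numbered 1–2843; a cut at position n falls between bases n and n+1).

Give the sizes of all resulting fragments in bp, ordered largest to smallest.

Circular molecule, 4 cuts → 4 fragments:
  1017 − 517 = 500 bp
  2010 − 1017 = 993 bp
  2637 − 2010 = 627 bp
  wrap: 2843 − 2637 + 517 = 723 bp
Sorted largest to smallest: 993, 723, 627, 500 bp.

993, 723, 627, 500 bp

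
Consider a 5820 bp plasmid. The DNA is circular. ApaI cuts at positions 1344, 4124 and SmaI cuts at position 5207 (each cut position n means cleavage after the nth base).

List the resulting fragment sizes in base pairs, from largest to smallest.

2780, 1957, 1083 bp

Combined cut positions (sorted): 1344, 4124, 5207.
Circular molecule, 3 cuts → 3 fragments:
  4124 − 1344 = 2780 bp
  5207 − 4124 = 1083 bp
  wrap: 5820 − 5207 + 1344 = 1957 bp
Sorted largest to smallest: 2780, 1957, 1083 bp.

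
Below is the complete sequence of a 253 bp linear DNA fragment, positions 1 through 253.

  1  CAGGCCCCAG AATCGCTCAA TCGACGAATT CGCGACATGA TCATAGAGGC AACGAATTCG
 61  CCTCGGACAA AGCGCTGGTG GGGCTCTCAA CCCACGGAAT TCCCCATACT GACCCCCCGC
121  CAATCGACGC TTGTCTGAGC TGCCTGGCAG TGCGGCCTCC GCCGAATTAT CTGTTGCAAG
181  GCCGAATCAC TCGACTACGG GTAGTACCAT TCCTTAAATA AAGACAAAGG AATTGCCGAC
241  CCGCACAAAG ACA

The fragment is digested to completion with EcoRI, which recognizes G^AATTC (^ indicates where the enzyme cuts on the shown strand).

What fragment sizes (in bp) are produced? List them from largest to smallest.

156, 43, 28, 26 bp

EcoRI sites (GAATTC) start at positions 26, 54, 97.
EcoRI cuts after the first base of each site, so after positions 26, 54, 97.
Linear molecule, 3 cuts → 4 fragments:
  1–26 → 26 bp
  27–54 → 28 bp
  55–97 → 43 bp
  98–253 → 156 bp
Sorted largest to smallest: 156, 43, 28, 26 bp.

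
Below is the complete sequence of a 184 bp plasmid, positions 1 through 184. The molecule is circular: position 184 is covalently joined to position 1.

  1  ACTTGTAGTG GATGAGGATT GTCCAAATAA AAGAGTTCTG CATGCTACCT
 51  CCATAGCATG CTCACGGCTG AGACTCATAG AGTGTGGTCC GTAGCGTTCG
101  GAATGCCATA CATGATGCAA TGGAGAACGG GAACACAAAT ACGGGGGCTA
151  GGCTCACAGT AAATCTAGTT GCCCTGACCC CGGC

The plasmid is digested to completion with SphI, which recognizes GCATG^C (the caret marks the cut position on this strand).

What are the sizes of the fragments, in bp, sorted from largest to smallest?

168, 16 bp

SphI sites (GCATGC) start at positions 40, 56.
SphI cuts after base 5 of each site (before the last base), so after positions 44, 60.
Circular molecule, 2 cuts → 2 fragments:
  45–60 → 16 bp
  61–184 then 1–44 → 124 + 44 = 168 bp
Sorted largest to smallest: 168, 16 bp.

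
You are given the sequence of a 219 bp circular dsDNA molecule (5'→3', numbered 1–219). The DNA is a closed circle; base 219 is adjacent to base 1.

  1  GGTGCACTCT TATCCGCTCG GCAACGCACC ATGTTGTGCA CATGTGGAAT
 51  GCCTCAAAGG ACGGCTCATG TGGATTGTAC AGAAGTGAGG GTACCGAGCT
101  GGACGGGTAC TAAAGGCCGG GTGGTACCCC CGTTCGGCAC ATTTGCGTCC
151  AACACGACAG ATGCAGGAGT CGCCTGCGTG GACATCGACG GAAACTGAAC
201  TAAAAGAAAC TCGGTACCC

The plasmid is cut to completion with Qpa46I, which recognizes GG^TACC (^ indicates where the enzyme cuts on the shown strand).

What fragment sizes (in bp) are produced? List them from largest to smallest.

Qpa46I sites (GGTACC) start at positions 90, 123, 213.
Qpa46I cuts after base 2 of each site, so after positions 91, 124, 214.
Circular molecule, 3 cuts → 3 fragments:
  92–124 → 33 bp
  125–214 → 90 bp
  215–219 then 1–91 → 5 + 91 = 96 bp
Sorted largest to smallest: 96, 90, 33 bp.

96, 90, 33 bp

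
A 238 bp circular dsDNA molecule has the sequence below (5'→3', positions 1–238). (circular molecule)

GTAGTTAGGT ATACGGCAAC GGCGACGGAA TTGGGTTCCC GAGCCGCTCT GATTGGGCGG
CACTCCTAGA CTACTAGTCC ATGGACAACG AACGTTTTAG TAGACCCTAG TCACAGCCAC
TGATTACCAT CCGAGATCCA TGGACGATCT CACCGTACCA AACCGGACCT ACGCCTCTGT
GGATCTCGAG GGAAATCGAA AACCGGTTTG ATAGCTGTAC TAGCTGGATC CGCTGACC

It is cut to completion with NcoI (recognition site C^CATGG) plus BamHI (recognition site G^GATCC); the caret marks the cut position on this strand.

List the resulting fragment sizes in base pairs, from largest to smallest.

91, 88, 59 bp

NcoI sites (CCATGG) start at positions 79, 138.
NcoI cuts after the first base of each site, so after positions 79, 138.
The BamHI site (GGATCC) starts at position 226.
BamHI cuts after the first base of each site, so after position 226.
Combined cut positions: 79, 138, 226.
Circular molecule, 3 cuts → 3 fragments:
  80–138 → 59 bp
  139–226 → 88 bp
  227–238 then 1–79 → 12 + 79 = 91 bp
Sorted largest to smallest: 91, 88, 59 bp.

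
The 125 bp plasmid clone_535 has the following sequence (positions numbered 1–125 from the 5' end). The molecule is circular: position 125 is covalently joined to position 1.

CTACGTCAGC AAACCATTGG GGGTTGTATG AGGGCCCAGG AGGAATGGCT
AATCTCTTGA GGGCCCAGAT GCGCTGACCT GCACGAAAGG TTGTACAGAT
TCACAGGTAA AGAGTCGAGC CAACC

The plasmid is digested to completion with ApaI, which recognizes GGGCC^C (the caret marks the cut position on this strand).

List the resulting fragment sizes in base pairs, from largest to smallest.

96, 29 bp

ApaI sites (GGGCCC) start at positions 32, 61.
ApaI cuts after base 5 of each site (before the last base), so after positions 36, 65.
Circular molecule, 2 cuts → 2 fragments:
  37–65 → 29 bp
  66–125 then 1–36 → 60 + 36 = 96 bp
Sorted largest to smallest: 96, 29 bp.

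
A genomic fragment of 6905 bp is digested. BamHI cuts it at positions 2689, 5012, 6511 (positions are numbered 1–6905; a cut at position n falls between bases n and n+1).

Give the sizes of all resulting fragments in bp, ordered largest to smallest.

Linear molecule, 3 cuts → 4 fragments:
  2689 − 0 = 2689 bp
  5012 − 2689 = 2323 bp
  6511 − 5012 = 1499 bp
  6905 − 6511 = 394 bp
Sorted largest to smallest: 2689, 2323, 1499, 394 bp.

2689, 2323, 1499, 394 bp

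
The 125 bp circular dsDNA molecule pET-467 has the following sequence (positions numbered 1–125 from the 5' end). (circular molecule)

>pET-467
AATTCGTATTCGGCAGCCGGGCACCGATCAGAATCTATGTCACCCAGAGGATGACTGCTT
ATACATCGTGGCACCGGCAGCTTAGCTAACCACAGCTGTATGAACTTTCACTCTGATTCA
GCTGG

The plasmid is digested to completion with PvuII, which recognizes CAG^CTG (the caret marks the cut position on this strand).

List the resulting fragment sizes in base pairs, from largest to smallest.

99, 26 bp

PvuII sites (CAGCTG) start at positions 93, 119.
PvuII cuts after base 3 of each site, so after positions 95, 121.
Circular molecule, 2 cuts → 2 fragments:
  96–121 → 26 bp
  122–125 then 1–95 → 4 + 95 = 99 bp
Sorted largest to smallest: 99, 26 bp.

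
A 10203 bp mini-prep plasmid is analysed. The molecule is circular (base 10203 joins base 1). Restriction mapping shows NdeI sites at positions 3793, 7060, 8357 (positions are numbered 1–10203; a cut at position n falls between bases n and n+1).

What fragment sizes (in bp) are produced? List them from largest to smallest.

5639, 3267, 1297 bp

Circular molecule, 3 cuts → 3 fragments:
  7060 − 3793 = 3267 bp
  8357 − 7060 = 1297 bp
  wrap: 10203 − 8357 + 3793 = 5639 bp
Sorted largest to smallest: 5639, 3267, 1297 bp.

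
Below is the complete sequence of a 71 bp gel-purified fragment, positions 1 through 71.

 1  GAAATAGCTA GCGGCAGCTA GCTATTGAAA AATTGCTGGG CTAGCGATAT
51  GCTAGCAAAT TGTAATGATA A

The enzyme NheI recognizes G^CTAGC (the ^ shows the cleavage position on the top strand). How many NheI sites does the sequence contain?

GCTAGC occurs starting at positions 7, 17, 40, 51.
NheI cuts at 4 sites.

4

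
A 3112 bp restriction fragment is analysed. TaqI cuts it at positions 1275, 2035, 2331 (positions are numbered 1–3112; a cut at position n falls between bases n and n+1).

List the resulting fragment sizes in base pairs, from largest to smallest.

1275, 781, 760, 296 bp

Linear molecule, 3 cuts → 4 fragments:
  1275 − 0 = 1275 bp
  2035 − 1275 = 760 bp
  2331 − 2035 = 296 bp
  3112 − 2331 = 781 bp
Sorted largest to smallest: 1275, 781, 760, 296 bp.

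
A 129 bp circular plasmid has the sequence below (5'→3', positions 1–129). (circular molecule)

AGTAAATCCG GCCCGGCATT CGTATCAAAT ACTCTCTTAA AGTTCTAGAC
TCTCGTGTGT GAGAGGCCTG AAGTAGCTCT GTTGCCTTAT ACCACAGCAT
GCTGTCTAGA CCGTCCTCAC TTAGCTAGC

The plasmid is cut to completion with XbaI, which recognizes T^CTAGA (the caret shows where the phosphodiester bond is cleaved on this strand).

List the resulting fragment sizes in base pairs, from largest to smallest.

68, 61 bp

XbaI sites (TCTAGA) start at positions 44, 105.
XbaI cuts after the first base of each site, so after positions 44, 105.
Circular molecule, 2 cuts → 2 fragments:
  45–105 → 61 bp
  106–129 then 1–44 → 24 + 44 = 68 bp
Sorted largest to smallest: 68, 61 bp.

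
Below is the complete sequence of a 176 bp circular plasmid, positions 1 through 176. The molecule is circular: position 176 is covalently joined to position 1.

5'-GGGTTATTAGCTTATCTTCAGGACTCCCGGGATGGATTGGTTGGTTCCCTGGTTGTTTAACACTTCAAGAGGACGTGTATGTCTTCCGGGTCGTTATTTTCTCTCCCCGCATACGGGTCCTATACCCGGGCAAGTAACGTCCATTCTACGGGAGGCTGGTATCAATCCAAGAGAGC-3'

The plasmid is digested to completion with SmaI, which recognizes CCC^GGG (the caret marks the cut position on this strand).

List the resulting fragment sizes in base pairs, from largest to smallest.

99, 77 bp

SmaI sites (CCCGGG) start at positions 26, 125.
SmaI cuts after base 3 of each site, so after positions 28, 127.
Circular molecule, 2 cuts → 2 fragments:
  29–127 → 99 bp
  128–176 then 1–28 → 49 + 28 = 77 bp
Sorted largest to smallest: 99, 77 bp.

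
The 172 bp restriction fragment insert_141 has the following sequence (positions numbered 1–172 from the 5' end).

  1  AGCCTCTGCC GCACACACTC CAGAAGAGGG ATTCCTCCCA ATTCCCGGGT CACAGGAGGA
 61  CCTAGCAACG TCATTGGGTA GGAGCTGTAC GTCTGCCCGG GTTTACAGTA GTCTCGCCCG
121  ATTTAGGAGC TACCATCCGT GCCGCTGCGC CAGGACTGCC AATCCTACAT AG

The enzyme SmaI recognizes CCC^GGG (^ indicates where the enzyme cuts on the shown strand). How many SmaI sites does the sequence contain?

2

CCCGGG occurs starting at positions 44, 96.
SmaI cuts at 2 sites.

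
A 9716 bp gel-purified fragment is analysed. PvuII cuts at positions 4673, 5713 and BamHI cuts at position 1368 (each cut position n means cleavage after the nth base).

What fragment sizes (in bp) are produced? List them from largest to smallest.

4003, 3305, 1368, 1040 bp

Combined cut positions (sorted): 1368, 4673, 5713.
Linear molecule, 3 cuts → 4 fragments:
  1368 − 0 = 1368 bp
  4673 − 1368 = 3305 bp
  5713 − 4673 = 1040 bp
  9716 − 5713 = 4003 bp
Sorted largest to smallest: 4003, 3305, 1368, 1040 bp.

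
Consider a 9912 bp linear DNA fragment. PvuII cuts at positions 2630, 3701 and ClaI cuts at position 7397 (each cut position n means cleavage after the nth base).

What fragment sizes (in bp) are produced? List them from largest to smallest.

Combined cut positions (sorted): 2630, 3701, 7397.
Linear molecule, 3 cuts → 4 fragments:
  2630 − 0 = 2630 bp
  3701 − 2630 = 1071 bp
  7397 − 3701 = 3696 bp
  9912 − 7397 = 2515 bp
Sorted largest to smallest: 3696, 2630, 2515, 1071 bp.

3696, 2630, 2515, 1071 bp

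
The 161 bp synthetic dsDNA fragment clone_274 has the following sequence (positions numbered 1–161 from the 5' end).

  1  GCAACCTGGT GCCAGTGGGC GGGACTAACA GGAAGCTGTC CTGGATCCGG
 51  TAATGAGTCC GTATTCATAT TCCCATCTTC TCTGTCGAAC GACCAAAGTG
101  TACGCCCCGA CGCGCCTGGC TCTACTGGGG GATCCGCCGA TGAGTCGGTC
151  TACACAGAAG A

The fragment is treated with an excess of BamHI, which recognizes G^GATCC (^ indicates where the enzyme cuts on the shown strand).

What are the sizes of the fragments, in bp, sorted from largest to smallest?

87, 43, 31 bp

BamHI sites (GGATCC) start at positions 43, 130.
BamHI cuts after the first base of each site, so after positions 43, 130.
Linear molecule, 2 cuts → 3 fragments:
  1–43 → 43 bp
  44–130 → 87 bp
  131–161 → 31 bp
Sorted largest to smallest: 87, 43, 31 bp.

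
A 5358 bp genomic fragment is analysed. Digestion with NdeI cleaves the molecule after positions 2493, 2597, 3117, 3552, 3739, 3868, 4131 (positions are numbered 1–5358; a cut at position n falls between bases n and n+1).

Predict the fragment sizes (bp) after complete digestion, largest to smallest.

Linear molecule, 7 cuts → 8 fragments:
  2493 − 0 = 2493 bp
  2597 − 2493 = 104 bp
  3117 − 2597 = 520 bp
  3552 − 3117 = 435 bp
  3739 − 3552 = 187 bp
  3868 − 3739 = 129 bp
  4131 − 3868 = 263 bp
  5358 − 4131 = 1227 bp
Sorted largest to smallest: 2493, 1227, 520, 435, 263, 187, 129, 104 bp.

2493, 1227, 520, 435, 263, 187, 129, 104 bp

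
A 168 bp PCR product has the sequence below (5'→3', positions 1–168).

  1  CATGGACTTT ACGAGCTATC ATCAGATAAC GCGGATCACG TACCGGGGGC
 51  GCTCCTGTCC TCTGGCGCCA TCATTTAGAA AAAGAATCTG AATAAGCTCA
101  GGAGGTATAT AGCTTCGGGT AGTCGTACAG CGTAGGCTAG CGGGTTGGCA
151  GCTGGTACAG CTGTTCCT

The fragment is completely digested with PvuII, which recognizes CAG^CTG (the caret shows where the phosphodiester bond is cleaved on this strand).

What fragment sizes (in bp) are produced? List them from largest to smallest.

PvuII sites (CAGCTG) start at positions 149, 158.
PvuII cuts after base 3 of each site, so after positions 151, 160.
Linear molecule, 2 cuts → 3 fragments:
  1–151 → 151 bp
  152–160 → 9 bp
  161–168 → 8 bp
Sorted largest to smallest: 151, 9, 8 bp.

151, 9, 8 bp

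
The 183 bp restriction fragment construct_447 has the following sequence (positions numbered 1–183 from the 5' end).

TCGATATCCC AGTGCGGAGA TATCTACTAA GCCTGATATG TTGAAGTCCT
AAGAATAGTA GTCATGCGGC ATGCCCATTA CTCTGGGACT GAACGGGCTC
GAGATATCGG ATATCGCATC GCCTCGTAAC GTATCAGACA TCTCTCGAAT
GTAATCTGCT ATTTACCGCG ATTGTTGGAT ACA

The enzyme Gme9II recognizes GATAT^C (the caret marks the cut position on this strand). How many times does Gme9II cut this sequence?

4

GATATC occurs starting at positions 3, 19, 103, 110.
Gme9II cuts at 4 sites.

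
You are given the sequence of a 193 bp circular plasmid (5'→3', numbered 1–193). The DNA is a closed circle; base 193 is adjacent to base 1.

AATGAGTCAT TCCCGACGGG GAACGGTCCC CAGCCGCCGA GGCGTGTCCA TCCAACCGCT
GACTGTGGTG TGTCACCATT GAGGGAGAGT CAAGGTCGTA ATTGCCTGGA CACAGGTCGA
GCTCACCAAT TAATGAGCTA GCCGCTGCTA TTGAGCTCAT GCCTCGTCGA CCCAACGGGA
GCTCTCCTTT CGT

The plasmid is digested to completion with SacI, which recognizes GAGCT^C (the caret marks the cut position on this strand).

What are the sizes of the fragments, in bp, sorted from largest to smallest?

133, 34, 26 bp

SacI sites (GAGCTC) start at positions 119, 153, 179.
SacI cuts after base 5 of each site (before the last base), so after positions 123, 157, 183.
Circular molecule, 3 cuts → 3 fragments:
  124–157 → 34 bp
  158–183 → 26 bp
  184–193 then 1–123 → 10 + 123 = 133 bp
Sorted largest to smallest: 133, 34, 26 bp.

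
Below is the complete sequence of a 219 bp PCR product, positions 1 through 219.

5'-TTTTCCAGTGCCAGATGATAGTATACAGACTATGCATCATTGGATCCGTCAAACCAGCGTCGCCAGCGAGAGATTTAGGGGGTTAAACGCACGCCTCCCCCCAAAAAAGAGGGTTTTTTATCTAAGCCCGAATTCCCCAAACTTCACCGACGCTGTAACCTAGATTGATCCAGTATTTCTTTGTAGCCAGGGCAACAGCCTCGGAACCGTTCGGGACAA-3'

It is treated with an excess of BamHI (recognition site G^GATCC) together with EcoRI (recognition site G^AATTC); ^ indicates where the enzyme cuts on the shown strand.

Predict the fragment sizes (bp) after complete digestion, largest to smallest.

The BamHI site (GGATCC) starts at position 42.
BamHI cuts after the first base of each site, so after position 42.
The EcoRI site (GAATTC) starts at position 130.
EcoRI cuts after the first base of each site, so after position 130.
Combined cut positions: 42, 130.
Linear molecule, 2 cuts → 3 fragments:
  1–42 → 42 bp
  43–130 → 88 bp
  131–219 → 89 bp
Sorted largest to smallest: 89, 88, 42 bp.

89, 88, 42 bp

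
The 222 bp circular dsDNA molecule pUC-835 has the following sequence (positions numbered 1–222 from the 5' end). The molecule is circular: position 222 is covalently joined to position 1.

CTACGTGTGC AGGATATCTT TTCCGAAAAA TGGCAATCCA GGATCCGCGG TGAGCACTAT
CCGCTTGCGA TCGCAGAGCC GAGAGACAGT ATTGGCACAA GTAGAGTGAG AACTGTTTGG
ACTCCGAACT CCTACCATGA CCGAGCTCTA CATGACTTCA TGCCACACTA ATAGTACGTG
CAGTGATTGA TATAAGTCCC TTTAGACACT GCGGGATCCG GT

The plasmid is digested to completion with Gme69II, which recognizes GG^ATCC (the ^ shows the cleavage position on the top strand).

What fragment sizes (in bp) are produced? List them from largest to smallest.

173, 49 bp

Gme69II sites (GGATCC) start at positions 41, 214.
Gme69II cuts after base 2 of each site, so after positions 42, 215.
Circular molecule, 2 cuts → 2 fragments:
  43–215 → 173 bp
  216–222 then 1–42 → 7 + 42 = 49 bp
Sorted largest to smallest: 173, 49 bp.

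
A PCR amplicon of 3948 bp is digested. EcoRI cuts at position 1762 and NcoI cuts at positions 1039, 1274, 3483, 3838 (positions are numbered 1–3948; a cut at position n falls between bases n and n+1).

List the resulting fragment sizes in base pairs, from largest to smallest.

1721, 1039, 488, 355, 235, 110 bp

Combined cut positions (sorted): 1039, 1274, 1762, 3483, 3838.
Linear molecule, 5 cuts → 6 fragments:
  1039 − 0 = 1039 bp
  1274 − 1039 = 235 bp
  1762 − 1274 = 488 bp
  3483 − 1762 = 1721 bp
  3838 − 3483 = 355 bp
  3948 − 3838 = 110 bp
Sorted largest to smallest: 1721, 1039, 488, 355, 235, 110 bp.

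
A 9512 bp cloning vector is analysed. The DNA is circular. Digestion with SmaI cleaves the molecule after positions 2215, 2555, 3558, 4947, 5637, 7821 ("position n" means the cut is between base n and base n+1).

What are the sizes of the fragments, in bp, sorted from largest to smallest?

Circular molecule, 6 cuts → 6 fragments:
  2555 − 2215 = 340 bp
  3558 − 2555 = 1003 bp
  4947 − 3558 = 1389 bp
  5637 − 4947 = 690 bp
  7821 − 5637 = 2184 bp
  wrap: 9512 − 7821 + 2215 = 3906 bp
Sorted largest to smallest: 3906, 2184, 1389, 1003, 690, 340 bp.

3906, 2184, 1389, 1003, 690, 340 bp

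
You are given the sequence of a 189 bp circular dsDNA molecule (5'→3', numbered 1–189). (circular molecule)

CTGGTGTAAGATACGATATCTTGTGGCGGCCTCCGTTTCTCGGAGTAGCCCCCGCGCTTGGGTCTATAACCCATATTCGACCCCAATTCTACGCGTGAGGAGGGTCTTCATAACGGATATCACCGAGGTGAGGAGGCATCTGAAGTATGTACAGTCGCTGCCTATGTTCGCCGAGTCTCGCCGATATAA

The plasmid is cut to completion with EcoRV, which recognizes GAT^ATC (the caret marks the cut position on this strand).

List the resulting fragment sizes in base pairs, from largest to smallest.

101, 88 bp

EcoRV sites (GATATC) start at positions 15, 116.
EcoRV cuts after base 3 of each site, so after positions 17, 118.
Circular molecule, 2 cuts → 2 fragments:
  18–118 → 101 bp
  119–189 then 1–17 → 71 + 17 = 88 bp
Sorted largest to smallest: 101, 88 bp.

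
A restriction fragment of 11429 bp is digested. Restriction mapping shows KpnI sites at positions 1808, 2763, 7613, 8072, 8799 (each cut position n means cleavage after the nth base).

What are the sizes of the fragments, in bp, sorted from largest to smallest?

Linear molecule, 5 cuts → 6 fragments:
  1808 − 0 = 1808 bp
  2763 − 1808 = 955 bp
  7613 − 2763 = 4850 bp
  8072 − 7613 = 459 bp
  8799 − 8072 = 727 bp
  11429 − 8799 = 2630 bp
Sorted largest to smallest: 4850, 2630, 1808, 955, 727, 459 bp.

4850, 2630, 1808, 955, 727, 459 bp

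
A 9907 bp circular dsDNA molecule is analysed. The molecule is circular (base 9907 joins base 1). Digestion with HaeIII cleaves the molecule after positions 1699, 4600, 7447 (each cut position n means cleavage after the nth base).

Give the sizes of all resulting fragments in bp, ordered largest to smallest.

Circular molecule, 3 cuts → 3 fragments:
  4600 − 1699 = 2901 bp
  7447 − 4600 = 2847 bp
  wrap: 9907 − 7447 + 1699 = 4159 bp
Sorted largest to smallest: 4159, 2901, 2847 bp.

4159, 2901, 2847 bp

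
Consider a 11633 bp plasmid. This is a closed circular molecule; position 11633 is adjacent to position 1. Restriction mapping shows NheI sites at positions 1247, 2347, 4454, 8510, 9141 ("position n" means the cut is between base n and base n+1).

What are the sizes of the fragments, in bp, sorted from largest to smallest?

4056, 3739, 2107, 1100, 631 bp

Circular molecule, 5 cuts → 5 fragments:
  2347 − 1247 = 1100 bp
  4454 − 2347 = 2107 bp
  8510 − 4454 = 4056 bp
  9141 − 8510 = 631 bp
  wrap: 11633 − 9141 + 1247 = 3739 bp
Sorted largest to smallest: 4056, 3739, 2107, 1100, 631 bp.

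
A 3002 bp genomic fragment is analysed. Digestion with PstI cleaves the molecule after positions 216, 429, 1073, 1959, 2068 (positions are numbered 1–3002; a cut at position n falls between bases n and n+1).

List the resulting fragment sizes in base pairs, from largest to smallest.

934, 886, 644, 216, 213, 109 bp

Linear molecule, 5 cuts → 6 fragments:
  216 − 0 = 216 bp
  429 − 216 = 213 bp
  1073 − 429 = 644 bp
  1959 − 1073 = 886 bp
  2068 − 1959 = 109 bp
  3002 − 2068 = 934 bp
Sorted largest to smallest: 934, 886, 644, 216, 213, 109 bp.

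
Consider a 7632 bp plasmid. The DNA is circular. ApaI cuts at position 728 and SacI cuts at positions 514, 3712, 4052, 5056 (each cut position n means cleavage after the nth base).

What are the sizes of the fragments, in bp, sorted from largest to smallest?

Combined cut positions (sorted): 514, 728, 3712, 4052, 5056.
Circular molecule, 5 cuts → 5 fragments:
  728 − 514 = 214 bp
  3712 − 728 = 2984 bp
  4052 − 3712 = 340 bp
  5056 − 4052 = 1004 bp
  wrap: 7632 − 5056 + 514 = 3090 bp
Sorted largest to smallest: 3090, 2984, 1004, 340, 214 bp.

3090, 2984, 1004, 340, 214 bp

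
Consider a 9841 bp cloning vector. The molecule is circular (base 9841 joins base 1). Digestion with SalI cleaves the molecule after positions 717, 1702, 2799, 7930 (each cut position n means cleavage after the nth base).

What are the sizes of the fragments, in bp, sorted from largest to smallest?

5131, 2628, 1097, 985 bp

Circular molecule, 4 cuts → 4 fragments:
  1702 − 717 = 985 bp
  2799 − 1702 = 1097 bp
  7930 − 2799 = 5131 bp
  wrap: 9841 − 7930 + 717 = 2628 bp
Sorted largest to smallest: 5131, 2628, 1097, 985 bp.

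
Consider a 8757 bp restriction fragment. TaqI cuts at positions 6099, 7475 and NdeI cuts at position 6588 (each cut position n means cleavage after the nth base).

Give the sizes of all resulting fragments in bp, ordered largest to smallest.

6099, 1282, 887, 489 bp

Combined cut positions (sorted): 6099, 6588, 7475.
Linear molecule, 3 cuts → 4 fragments:
  6099 − 0 = 6099 bp
  6588 − 6099 = 489 bp
  7475 − 6588 = 887 bp
  8757 − 7475 = 1282 bp
Sorted largest to smallest: 6099, 1282, 887, 489 bp.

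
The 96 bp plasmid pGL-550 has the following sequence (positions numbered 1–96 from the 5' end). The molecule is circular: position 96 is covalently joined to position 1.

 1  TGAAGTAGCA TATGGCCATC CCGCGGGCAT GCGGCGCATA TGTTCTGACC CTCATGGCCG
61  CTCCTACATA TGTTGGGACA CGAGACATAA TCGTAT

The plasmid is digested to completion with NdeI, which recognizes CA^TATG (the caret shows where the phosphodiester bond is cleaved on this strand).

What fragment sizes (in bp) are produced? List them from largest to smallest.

38, 30, 28 bp

NdeI sites (CATATG) start at positions 9, 37, 67.
NdeI cuts after base 2 of each site, so after positions 10, 38, 68.
Circular molecule, 3 cuts → 3 fragments:
  11–38 → 28 bp
  39–68 → 30 bp
  69–96 then 1–10 → 28 + 10 = 38 bp
Sorted largest to smallest: 38, 30, 28 bp.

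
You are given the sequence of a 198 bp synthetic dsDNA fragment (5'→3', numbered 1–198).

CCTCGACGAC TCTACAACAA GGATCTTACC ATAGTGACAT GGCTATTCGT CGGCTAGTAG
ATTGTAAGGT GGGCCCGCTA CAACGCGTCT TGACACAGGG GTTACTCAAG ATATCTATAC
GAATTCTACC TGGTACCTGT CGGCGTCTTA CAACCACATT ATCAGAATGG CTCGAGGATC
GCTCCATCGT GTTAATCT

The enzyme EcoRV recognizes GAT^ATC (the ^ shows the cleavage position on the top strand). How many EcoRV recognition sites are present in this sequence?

1

GATATC occurs starting at position 110.
EcoRV cuts at 1 site.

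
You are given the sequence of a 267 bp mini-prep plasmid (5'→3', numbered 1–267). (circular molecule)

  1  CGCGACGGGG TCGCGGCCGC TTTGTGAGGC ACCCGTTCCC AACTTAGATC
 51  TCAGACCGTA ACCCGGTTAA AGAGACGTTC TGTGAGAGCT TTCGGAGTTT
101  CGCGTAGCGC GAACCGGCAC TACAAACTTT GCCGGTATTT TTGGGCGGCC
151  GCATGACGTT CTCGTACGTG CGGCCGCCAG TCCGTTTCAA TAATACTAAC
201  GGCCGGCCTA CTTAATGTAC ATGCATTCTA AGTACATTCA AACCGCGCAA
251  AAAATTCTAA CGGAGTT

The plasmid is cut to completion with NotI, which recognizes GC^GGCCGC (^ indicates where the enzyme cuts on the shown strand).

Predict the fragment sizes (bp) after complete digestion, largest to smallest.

132, 110, 25 bp

NotI sites (GCGGCCGC) start at positions 13, 145, 170.
NotI cuts after base 2 of each site, so after positions 14, 146, 171.
Circular molecule, 3 cuts → 3 fragments:
  15–146 → 132 bp
  147–171 → 25 bp
  172–267 then 1–14 → 96 + 14 = 110 bp
Sorted largest to smallest: 132, 110, 25 bp.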